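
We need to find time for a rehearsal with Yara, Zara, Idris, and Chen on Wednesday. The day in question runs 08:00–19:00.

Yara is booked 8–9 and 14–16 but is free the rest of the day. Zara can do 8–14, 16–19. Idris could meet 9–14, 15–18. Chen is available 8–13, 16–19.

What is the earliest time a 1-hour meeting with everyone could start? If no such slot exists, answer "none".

09:00

Yara free: 09:00-14:00, 16:00-19:00 (invert busy blocks within the working day).
Zara free: 08:00-14:00, 16:00-19:00.
Idris free: 09:00-14:00, 15:00-18:00.
Chen free: 08:00-13:00, 16:00-19:00.
Yara ∩ Zara: 09:00-14:00, 16:00-19:00.
Yara ∩ Zara ∩ Idris: 09:00-14:00, 16:00-18:00.
Yara ∩ Zara ∩ Idris ∩ Chen: 09:00-13:00, 16:00-18:00.
The first common window of at least 60 minutes is 09:00-13:00, so the earliest start is 09:00.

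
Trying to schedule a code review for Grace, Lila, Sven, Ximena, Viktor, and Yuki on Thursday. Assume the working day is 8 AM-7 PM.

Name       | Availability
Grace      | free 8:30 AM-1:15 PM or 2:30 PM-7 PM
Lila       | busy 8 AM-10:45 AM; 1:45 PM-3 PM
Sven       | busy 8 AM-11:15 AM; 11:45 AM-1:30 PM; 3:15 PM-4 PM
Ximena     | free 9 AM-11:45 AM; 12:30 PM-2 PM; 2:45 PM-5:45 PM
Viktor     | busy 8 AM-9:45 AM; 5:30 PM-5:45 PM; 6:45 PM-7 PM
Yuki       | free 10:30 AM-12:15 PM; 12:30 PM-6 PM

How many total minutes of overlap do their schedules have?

Grace free: 08:30-13:15, 14:30-19:00.
Lila free: 10:45-13:45, 15:00-19:00 (invert busy blocks within the working day).
Sven free: 11:15-11:45, 13:30-15:15, 16:00-19:00 (invert busy blocks within the working day).
Ximena free: 09:00-11:45, 12:30-14:00, 14:45-17:45.
Viktor free: 09:45-17:30, 17:45-18:45 (invert busy blocks within the working day).
Yuki free: 10:30-12:15, 12:30-18:00.
Grace ∩ Lila: 10:45-13:15, 15:00-19:00.
Grace ∩ Lila ∩ Sven: 11:15-11:45, 15:00-15:15, 16:00-19:00.
Grace ∩ Lila ∩ Sven ∩ Ximena: 11:15-11:45, 15:00-15:15, 16:00-17:45.
Grace ∩ Lila ∩ Sven ∩ Ximena ∩ Viktor: 11:15-11:45, 15:00-15:15, 16:00-17:30.
Grace ∩ Lila ∩ Sven ∩ Ximena ∩ Viktor ∩ Yuki: 11:15-11:45, 15:00-15:15, 16:00-17:30.
So the common availability across everyone is 11:15-11:45, 15:00-15:15, 16:00-17:30.
Summing the common windows: 30 + 15 + 90 = 135 minutes.

135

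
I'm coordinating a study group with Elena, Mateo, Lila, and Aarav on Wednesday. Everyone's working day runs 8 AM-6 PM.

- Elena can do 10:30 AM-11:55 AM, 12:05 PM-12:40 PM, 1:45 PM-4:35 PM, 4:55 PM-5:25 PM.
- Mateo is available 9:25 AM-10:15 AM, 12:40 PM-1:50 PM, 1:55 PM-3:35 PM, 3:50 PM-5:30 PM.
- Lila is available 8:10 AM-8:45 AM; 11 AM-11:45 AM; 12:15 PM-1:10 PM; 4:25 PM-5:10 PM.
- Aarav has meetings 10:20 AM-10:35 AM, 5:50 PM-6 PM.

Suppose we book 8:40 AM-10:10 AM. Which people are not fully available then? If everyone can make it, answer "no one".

Elena, Lila, Mateo

Elena free: 10:30-11:55, 12:05-12:40, 13:45-16:35, 16:55-17:25.
Mateo free: 09:25-10:15, 12:40-13:50, 13:55-15:35, 15:50-17:30.
Lila free: 08:10-08:45, 11:00-11:45, 12:15-13:10, 16:25-17:10.
Aarav free: 08:00-10:20, 10:35-17:50 (invert busy blocks within the working day).
Elena: not fully free for 08:40-10:10. Mateo: not fully free for 08:40-10:10. Lila: not fully free for 08:40-10:10. Aarav: free for 08:40-10:10.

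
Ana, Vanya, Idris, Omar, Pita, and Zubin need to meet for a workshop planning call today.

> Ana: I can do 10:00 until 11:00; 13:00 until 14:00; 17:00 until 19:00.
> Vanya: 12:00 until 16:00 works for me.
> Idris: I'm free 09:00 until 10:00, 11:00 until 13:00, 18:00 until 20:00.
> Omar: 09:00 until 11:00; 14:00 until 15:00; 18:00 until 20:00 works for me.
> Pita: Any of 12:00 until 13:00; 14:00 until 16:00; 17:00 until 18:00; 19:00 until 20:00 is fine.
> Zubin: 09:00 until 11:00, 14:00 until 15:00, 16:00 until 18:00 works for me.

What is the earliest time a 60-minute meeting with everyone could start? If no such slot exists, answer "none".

none

Ana ∩ Vanya: 13:00-14:00.
Ana ∩ Vanya ∩ Idris: ∅.
Ana ∩ Vanya ∩ Idris ∩ Omar: ∅.
Ana ∩ Vanya ∩ Idris ∩ Omar ∩ Pita: ∅.
Ana ∩ Vanya ∩ Idris ∩ Omar ∩ Pita ∩ Zubin: ∅.
There is no time when everyone is free.
No common window is at least 60 minutes long.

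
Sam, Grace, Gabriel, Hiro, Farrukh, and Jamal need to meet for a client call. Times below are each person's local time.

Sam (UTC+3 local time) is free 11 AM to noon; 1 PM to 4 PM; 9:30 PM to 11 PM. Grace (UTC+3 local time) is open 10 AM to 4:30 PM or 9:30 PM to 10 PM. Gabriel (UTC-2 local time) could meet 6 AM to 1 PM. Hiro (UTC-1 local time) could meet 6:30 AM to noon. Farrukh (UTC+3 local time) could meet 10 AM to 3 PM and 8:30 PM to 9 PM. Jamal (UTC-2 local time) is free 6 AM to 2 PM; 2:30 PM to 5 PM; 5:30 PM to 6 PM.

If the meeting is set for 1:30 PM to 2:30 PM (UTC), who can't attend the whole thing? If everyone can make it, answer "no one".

Sam in UTC: 08:00-09:00, 10:00-13:00, 18:30-20:00 (subtract 3h to convert from UTC+3).
Grace in UTC: 07:00-13:30, 18:30-19:00 (subtract 3h to convert from UTC+3).
Gabriel in UTC: 08:00-15:00 (add 2h to convert from UTC-2).
Hiro in UTC: 07:30-13:00 (add 1h to convert from UTC-1).
Farrukh in UTC: 07:00-12:00, 17:30-18:00 (subtract 3h to convert from UTC+3).
Jamal in UTC: 08:00-16:00, 16:30-19:00, 19:30-20:00 (add 2h to convert from UTC-2).
Sam: not fully free for 13:30-14:30. Grace: not fully free for 13:30-14:30. Gabriel: free for 13:30-14:30. Hiro: not fully free for 13:30-14:30. Farrukh: not fully free for 13:30-14:30. Jamal: free for 13:30-14:30.

Farrukh, Grace, Hiro, Sam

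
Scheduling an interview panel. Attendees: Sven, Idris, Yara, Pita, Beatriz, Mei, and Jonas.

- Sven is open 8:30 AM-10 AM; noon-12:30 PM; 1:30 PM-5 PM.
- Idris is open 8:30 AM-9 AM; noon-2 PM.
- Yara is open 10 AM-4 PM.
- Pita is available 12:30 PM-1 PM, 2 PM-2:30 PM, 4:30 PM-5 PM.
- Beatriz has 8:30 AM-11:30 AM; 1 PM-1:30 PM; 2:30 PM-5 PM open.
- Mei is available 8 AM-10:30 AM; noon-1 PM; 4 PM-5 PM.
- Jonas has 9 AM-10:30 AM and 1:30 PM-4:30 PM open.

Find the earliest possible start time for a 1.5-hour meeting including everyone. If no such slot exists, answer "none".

Sven ∩ Idris: 08:30-09:00, 12:00-12:30, 13:30-14:00.
Sven ∩ Idris ∩ Yara: 12:00-12:30, 13:30-14:00.
Sven ∩ Idris ∩ Yara ∩ Pita: ∅.
Sven ∩ Idris ∩ Yara ∩ Pita ∩ Beatriz: ∅.
Sven ∩ Idris ∩ Yara ∩ Pita ∩ Beatriz ∩ Mei: ∅.
Sven ∩ Idris ∩ Yara ∩ Pita ∩ Beatriz ∩ Mei ∩ Jonas: ∅.
There is no time when everyone is free.
No common window is at least 90 minutes long.

none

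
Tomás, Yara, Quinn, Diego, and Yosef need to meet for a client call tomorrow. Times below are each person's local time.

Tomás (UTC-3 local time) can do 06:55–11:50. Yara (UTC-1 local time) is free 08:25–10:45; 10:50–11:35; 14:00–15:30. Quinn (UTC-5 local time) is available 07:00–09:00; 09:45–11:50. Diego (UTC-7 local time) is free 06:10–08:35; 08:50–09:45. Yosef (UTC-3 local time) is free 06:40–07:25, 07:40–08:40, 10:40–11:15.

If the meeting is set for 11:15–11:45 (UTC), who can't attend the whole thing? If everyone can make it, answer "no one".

Tomás in UTC: 09:55-14:50 (add 3h to convert from UTC-3).
Yara in UTC: 09:25-11:45, 11:50-12:35, 15:00-16:30 (add 1h to convert from UTC-1).
Quinn in UTC: 12:00-14:00, 14:45-16:50 (add 5h to convert from UTC-5).
Diego in UTC: 13:10-15:35, 15:50-16:45 (add 7h to convert from UTC-7).
Yosef in UTC: 09:40-10:25, 10:40-11:40, 13:40-14:15 (add 3h to convert from UTC-3).
Tomás: free for 11:15-11:45. Yara: free for 11:15-11:45. Quinn: not fully free for 11:15-11:45. Diego: not fully free for 11:15-11:45. Yosef: not fully free for 11:15-11:45.

Diego, Quinn, Yosef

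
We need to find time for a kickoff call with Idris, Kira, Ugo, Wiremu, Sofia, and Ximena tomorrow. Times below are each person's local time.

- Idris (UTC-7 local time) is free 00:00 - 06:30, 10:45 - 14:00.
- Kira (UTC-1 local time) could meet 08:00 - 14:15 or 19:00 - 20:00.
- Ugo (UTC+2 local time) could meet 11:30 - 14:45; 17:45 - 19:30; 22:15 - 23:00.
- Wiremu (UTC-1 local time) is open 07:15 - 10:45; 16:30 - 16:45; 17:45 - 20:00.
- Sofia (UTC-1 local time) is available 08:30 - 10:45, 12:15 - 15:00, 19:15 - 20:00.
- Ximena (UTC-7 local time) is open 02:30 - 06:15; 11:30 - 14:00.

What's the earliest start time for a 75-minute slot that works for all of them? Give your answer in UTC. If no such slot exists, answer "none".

Idris in UTC: 07:00-13:30, 17:45-21:00 (add 7h to convert from UTC-7).
Kira in UTC: 09:00-15:15, 20:00-21:00 (add 1h to convert from UTC-1).
Ugo in UTC: 09:30-12:45, 15:45-17:30, 20:15-21:00 (subtract 2h to convert from UTC+2).
Wiremu in UTC: 08:15-11:45, 17:30-17:45, 18:45-21:00 (add 1h to convert from UTC-1).
Sofia in UTC: 09:30-11:45, 13:15-16:00, 20:15-21:00 (add 1h to convert from UTC-1).
Ximena in UTC: 09:30-13:15, 18:30-21:00 (add 7h to convert from UTC-7).
Idris ∩ Kira: 09:00-13:30, 20:00-21:00.
Idris ∩ Kira ∩ Ugo: 09:30-12:45, 20:15-21:00.
Idris ∩ Kira ∩ Ugo ∩ Wiremu: 09:30-11:45, 20:15-21:00.
Idris ∩ Kira ∩ Ugo ∩ Wiremu ∩ Sofia: 09:30-11:45, 20:15-21:00.
Idris ∩ Kira ∩ Ugo ∩ Wiremu ∩ Sofia ∩ Ximena: 09:30-11:45, 20:15-21:00.
The first common window of at least 75 minutes is 09:30-11:45, so the earliest start is 09:30.

09:30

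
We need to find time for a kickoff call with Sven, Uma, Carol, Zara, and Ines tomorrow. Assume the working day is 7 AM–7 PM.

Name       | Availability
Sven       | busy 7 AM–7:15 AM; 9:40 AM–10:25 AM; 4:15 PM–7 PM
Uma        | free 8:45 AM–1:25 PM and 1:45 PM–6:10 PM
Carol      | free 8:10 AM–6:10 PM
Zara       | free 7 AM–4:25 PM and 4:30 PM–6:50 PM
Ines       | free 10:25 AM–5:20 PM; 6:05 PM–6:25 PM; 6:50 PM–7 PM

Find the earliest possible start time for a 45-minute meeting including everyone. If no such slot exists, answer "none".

10:25

Sven free: 07:15-09:40, 10:25-16:15 (invert busy blocks within the working day).
Uma free: 08:45-13:25, 13:45-18:10.
Carol free: 08:10-18:10.
Zara free: 07:00-16:25, 16:30-18:50.
Ines free: 10:25-17:20, 18:05-18:25, 18:50-19:00.
Sven ∩ Uma: 08:45-09:40, 10:25-13:25, 13:45-16:15.
Sven ∩ Uma ∩ Carol: 08:45-09:40, 10:25-13:25, 13:45-16:15.
Sven ∩ Uma ∩ Carol ∩ Zara: 08:45-09:40, 10:25-13:25, 13:45-16:15.
Sven ∩ Uma ∩ Carol ∩ Zara ∩ Ines: 10:25-13:25, 13:45-16:15.
The first common window of at least 45 minutes is 10:25-13:25, so the earliest start is 10:25.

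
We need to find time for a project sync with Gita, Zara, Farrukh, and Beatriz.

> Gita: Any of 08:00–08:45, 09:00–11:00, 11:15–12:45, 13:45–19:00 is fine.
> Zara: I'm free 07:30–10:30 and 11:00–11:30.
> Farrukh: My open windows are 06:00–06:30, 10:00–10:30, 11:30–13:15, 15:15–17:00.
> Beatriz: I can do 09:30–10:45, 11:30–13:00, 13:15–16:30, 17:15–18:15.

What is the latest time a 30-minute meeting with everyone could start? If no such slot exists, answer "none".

Gita ∩ Zara: 08:00-08:45, 09:00-10:30, 11:15-11:30.
Gita ∩ Zara ∩ Farrukh: 10:00-10:30.
Gita ∩ Zara ∩ Farrukh ∩ Beatriz: 10:00-10:30.
The last common window of at least 30 minutes is 10:00-10:30; a 30-minute meeting can start as late as 10:00 and still end by 10:30.

10:00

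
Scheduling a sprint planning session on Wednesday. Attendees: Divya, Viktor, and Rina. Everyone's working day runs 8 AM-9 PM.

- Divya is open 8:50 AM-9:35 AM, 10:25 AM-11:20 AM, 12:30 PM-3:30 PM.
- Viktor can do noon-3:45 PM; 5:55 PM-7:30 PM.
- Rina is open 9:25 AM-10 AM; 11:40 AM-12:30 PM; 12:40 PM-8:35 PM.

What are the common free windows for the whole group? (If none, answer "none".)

12:40-15:30

Divya ∩ Viktor: 12:30-15:30.
Divya ∩ Viktor ∩ Rina: 12:40-15:30.
So the common availability across everyone is 12:40-15:30.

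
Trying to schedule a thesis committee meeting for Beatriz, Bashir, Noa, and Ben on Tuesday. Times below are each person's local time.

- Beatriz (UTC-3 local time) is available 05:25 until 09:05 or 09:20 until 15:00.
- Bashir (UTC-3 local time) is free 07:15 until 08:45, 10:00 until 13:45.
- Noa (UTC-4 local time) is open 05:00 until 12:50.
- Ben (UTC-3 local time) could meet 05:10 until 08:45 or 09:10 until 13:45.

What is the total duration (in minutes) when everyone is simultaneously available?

Beatriz in UTC: 08:25-12:05, 12:20-18:00 (add 3h to convert from UTC-3).
Bashir in UTC: 10:15-11:45, 13:00-16:45 (add 3h to convert from UTC-3).
Noa in UTC: 09:00-16:50 (add 4h to convert from UTC-4).
Ben in UTC: 08:10-11:45, 12:10-16:45 (add 3h to convert from UTC-3).
Beatriz ∩ Bashir: 10:15-11:45, 13:00-16:45.
Beatriz ∩ Bashir ∩ Noa: 10:15-11:45, 13:00-16:45.
Beatriz ∩ Bashir ∩ Noa ∩ Ben: 10:15-11:45, 13:00-16:45.
Summing the common windows: 90 + 225 = 315 minutes.

315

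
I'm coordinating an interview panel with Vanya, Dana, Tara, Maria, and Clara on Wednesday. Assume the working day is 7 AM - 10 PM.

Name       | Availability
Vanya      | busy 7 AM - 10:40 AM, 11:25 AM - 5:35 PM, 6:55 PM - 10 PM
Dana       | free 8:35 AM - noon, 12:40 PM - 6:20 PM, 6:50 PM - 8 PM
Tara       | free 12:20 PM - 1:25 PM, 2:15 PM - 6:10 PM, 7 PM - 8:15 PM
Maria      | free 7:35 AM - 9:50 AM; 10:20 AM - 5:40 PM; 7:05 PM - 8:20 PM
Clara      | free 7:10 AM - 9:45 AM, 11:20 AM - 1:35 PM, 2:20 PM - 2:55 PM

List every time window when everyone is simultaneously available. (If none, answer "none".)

Vanya free: 10:40-11:25, 17:35-18:55 (invert busy blocks within the working day).
Dana free: 08:35-12:00, 12:40-18:20, 18:50-20:00.
Tara free: 12:20-13:25, 14:15-18:10, 19:00-20:15.
Maria free: 07:35-09:50, 10:20-17:40, 19:05-20:20.
Clara free: 07:10-09:45, 11:20-13:35, 14:20-14:55.
Vanya ∩ Dana: 10:40-11:25, 17:35-18:20, 18:50-18:55.
Vanya ∩ Dana ∩ Tara: 17:35-18:10.
Vanya ∩ Dana ∩ Tara ∩ Maria: 17:35-17:40.
Vanya ∩ Dana ∩ Tara ∩ Maria ∩ Clara: ∅.
There is no time when everyone is free.

none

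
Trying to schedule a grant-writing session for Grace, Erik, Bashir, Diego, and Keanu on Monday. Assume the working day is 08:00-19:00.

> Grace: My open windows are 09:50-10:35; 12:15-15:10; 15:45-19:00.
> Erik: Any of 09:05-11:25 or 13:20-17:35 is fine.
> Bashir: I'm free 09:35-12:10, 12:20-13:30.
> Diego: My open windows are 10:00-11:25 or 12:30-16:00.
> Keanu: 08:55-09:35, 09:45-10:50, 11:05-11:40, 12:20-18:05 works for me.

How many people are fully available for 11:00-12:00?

Bashir can make the full 11:00-12:00 slot — that's 1.

1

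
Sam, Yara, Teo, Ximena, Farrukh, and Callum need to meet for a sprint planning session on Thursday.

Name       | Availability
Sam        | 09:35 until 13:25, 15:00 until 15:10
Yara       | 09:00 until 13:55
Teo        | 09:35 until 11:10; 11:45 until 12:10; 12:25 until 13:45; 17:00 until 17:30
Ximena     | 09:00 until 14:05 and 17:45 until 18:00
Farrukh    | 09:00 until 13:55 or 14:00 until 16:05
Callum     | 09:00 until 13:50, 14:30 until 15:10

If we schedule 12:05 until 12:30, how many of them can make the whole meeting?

5

Sam, Yara, Ximena, Farrukh, and Callum can make the full 12:05-12:30 slot — that's 5.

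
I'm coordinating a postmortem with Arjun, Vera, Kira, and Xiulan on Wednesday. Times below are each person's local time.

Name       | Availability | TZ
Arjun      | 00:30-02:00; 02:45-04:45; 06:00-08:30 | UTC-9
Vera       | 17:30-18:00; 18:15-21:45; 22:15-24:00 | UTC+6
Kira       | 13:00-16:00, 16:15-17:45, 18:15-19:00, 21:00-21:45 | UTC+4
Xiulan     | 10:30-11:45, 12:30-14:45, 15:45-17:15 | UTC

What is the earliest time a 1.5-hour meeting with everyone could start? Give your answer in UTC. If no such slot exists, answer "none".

Arjun in UTC: 09:30-11:00, 11:45-13:45, 15:00-17:30 (add 9h to convert from UTC-9).
Vera in UTC: 11:30-12:00, 12:15-15:45, 16:15-18:00 (subtract 6h to convert from UTC+6).
Kira in UTC: 09:00-12:00, 12:15-13:45, 14:15-15:00, 17:00-17:45 (subtract 4h to convert from UTC+4).
Xiulan in UTC: 10:30-11:45, 12:30-14:45, 15:45-17:15.
Arjun ∩ Vera: 11:45-12:00, 12:15-13:45, 15:00-15:45, 16:15-17:30.
Arjun ∩ Vera ∩ Kira: 11:45-12:00, 12:15-13:45, 17:00-17:30.
Arjun ∩ Vera ∩ Kira ∩ Xiulan: 12:30-13:45, 17:00-17:15.
Those are the intersection windows.
No common window is at least 90 minutes long.

none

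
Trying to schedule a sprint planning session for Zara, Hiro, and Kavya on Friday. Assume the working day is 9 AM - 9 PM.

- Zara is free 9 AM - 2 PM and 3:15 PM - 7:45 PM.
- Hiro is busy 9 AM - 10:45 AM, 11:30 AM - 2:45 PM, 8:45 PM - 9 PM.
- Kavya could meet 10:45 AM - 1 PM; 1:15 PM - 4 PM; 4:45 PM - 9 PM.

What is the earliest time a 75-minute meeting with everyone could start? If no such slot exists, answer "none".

Zara free: 09:00-14:00, 15:15-19:45.
Hiro free: 10:45-11:30, 14:45-20:45 (invert busy blocks within the working day).
Kavya free: 10:45-13:00, 13:15-16:00, 16:45-21:00.
Zara ∩ Hiro: 10:45-11:30, 15:15-19:45.
Zara ∩ Hiro ∩ Kavya: 10:45-11:30, 15:15-16:00, 16:45-19:45.
The first common window of at least 75 minutes is 16:45-19:45, so the earliest start is 16:45.

16:45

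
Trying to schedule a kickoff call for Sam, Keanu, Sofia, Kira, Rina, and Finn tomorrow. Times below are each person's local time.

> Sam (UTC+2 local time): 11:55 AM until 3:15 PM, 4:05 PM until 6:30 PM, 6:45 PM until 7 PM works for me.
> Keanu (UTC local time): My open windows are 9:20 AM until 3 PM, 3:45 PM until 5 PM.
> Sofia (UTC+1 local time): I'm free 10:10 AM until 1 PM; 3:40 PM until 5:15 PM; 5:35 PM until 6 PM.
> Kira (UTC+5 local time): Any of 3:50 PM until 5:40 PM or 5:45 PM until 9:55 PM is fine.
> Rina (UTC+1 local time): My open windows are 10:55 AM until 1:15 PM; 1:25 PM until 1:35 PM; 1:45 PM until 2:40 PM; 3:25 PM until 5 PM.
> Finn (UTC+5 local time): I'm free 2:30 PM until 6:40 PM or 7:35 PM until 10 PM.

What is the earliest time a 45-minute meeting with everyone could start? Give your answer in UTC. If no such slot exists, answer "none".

10:50

Sam in UTC: 09:55-13:15, 14:05-16:30, 16:45-17:00 (subtract 2h to convert from UTC+2).
Keanu in UTC: 09:20-15:00, 15:45-17:00.
Sofia in UTC: 09:10-12:00, 14:40-16:15, 16:35-17:00 (subtract 1h to convert from UTC+1).
Kira in UTC: 10:50-12:40, 12:45-16:55 (subtract 5h to convert from UTC+5).
Rina in UTC: 09:55-12:15, 12:25-12:35, 12:45-13:40, 14:25-16:00 (subtract 1h to convert from UTC+1).
Finn in UTC: 09:30-13:40, 14:35-17:00 (subtract 5h to convert from UTC+5).
Sam ∩ Keanu: 09:55-13:15, 14:05-15:00, 15:45-16:30, 16:45-17:00.
Sam ∩ Keanu ∩ Sofia: 09:55-12:00, 14:40-15:00, 15:45-16:15, 16:45-17:00.
Sam ∩ Keanu ∩ Sofia ∩ Kira: 10:50-12:00, 14:40-15:00, 15:45-16:15, 16:45-16:55.
Sam ∩ Keanu ∩ Sofia ∩ Kira ∩ Rina: 10:50-12:00, 14:40-15:00, 15:45-16:00.
Sam ∩ Keanu ∩ Sofia ∩ Kira ∩ Rina ∩ Finn: 10:50-12:00, 14:40-15:00, 15:45-16:00.
The first common window of at least 45 minutes is 10:50-12:00, so the earliest start is 10:50.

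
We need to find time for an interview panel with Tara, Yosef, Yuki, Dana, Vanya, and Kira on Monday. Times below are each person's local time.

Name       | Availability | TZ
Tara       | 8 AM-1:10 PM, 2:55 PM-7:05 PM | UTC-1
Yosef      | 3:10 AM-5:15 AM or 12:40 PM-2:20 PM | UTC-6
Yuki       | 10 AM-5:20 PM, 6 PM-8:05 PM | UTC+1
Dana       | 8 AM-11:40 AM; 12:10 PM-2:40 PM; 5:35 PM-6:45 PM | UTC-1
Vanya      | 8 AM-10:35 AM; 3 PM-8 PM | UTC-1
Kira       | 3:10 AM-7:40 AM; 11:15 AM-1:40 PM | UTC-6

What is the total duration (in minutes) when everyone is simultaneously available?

Tara in UTC: 09:00-14:10, 15:55-20:05 (add 1h to convert from UTC-1).
Yosef in UTC: 09:10-11:15, 18:40-20:20 (add 6h to convert from UTC-6).
Yuki in UTC: 09:00-16:20, 17:00-19:05 (subtract 1h to convert from UTC+1).
Dana in UTC: 09:00-12:40, 13:10-15:40, 18:35-19:45 (add 1h to convert from UTC-1).
Vanya in UTC: 09:00-11:35, 16:00-21:00 (add 1h to convert from UTC-1).
Kira in UTC: 09:10-13:40, 17:15-19:40 (add 6h to convert from UTC-6).
Tara ∩ Yosef: 09:10-11:15, 18:40-20:05.
Tara ∩ Yosef ∩ Yuki: 09:10-11:15, 18:40-19:05.
Tara ∩ Yosef ∩ Yuki ∩ Dana: 09:10-11:15, 18:40-19:05.
Tara ∩ Yosef ∩ Yuki ∩ Dana ∩ Vanya: 09:10-11:15, 18:40-19:05.
Tara ∩ Yosef ∩ Yuki ∩ Dana ∩ Vanya ∩ Kira: 09:10-11:15, 18:40-19:05.
Summing the common windows: 125 + 25 = 150 minutes.

150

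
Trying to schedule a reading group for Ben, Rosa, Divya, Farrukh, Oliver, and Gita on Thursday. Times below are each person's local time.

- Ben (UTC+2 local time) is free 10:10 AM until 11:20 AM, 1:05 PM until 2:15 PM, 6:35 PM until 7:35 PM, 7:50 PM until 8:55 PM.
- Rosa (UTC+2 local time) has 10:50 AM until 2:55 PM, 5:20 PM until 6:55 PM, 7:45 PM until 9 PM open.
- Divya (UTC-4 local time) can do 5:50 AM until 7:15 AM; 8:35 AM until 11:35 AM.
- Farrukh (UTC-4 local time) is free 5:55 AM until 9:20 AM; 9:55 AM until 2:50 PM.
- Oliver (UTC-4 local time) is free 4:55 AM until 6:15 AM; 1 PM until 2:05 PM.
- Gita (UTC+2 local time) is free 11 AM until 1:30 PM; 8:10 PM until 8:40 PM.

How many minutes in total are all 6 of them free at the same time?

Ben in UTC: 08:10-09:20, 11:05-12:15, 16:35-17:35, 17:50-18:55 (subtract 2h to convert from UTC+2).
Rosa in UTC: 08:50-12:55, 15:20-16:55, 17:45-19:00 (subtract 2h to convert from UTC+2).
Divya in UTC: 09:50-11:15, 12:35-15:35 (add 4h to convert from UTC-4).
Farrukh in UTC: 09:55-13:20, 13:55-18:50 (add 4h to convert from UTC-4).
Oliver in UTC: 08:55-10:15, 17:00-18:05 (add 4h to convert from UTC-4).
Gita in UTC: 09:00-11:30, 18:10-18:40 (subtract 2h to convert from UTC+2).
Ben ∩ Rosa: 08:50-09:20, 11:05-12:15, 16:35-16:55, 17:50-18:55.
Ben ∩ Rosa ∩ Divya: 11:05-11:15.
Ben ∩ Rosa ∩ Divya ∩ Farrukh: 11:05-11:15.
Ben ∩ Rosa ∩ Divya ∩ Farrukh ∩ Oliver: ∅.
Ben ∩ Rosa ∩ Divya ∩ Farrukh ∩ Oliver ∩ Gita: ∅.
There is no time when everyone is free.
There is no common window, so the total is 0 minutes.

0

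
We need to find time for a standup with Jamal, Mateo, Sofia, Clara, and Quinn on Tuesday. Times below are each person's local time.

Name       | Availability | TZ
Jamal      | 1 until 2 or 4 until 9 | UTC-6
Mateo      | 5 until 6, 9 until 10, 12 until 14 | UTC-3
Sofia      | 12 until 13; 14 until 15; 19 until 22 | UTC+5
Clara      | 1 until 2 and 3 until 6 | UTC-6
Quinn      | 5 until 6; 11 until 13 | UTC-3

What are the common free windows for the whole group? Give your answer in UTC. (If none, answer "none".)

none

Jamal in UTC: 07:00-08:00, 10:00-15:00 (add 6h to convert from UTC-6).
Mateo in UTC: 08:00-09:00, 12:00-13:00, 15:00-17:00 (add 3h to convert from UTC-3).
Sofia in UTC: 07:00-08:00, 09:00-10:00, 14:00-17:00 (subtract 5h to convert from UTC+5).
Clara in UTC: 07:00-08:00, 09:00-12:00 (add 6h to convert from UTC-6).
Quinn in UTC: 08:00-09:00, 14:00-16:00 (add 3h to convert from UTC-3).
Jamal ∩ Mateo: 12:00-13:00.
Jamal ∩ Mateo ∩ Sofia: ∅.
Jamal ∩ Mateo ∩ Sofia ∩ Clara: ∅.
Jamal ∩ Mateo ∩ Sofia ∩ Clara ∩ Quinn: ∅.
There is no time when everyone is free.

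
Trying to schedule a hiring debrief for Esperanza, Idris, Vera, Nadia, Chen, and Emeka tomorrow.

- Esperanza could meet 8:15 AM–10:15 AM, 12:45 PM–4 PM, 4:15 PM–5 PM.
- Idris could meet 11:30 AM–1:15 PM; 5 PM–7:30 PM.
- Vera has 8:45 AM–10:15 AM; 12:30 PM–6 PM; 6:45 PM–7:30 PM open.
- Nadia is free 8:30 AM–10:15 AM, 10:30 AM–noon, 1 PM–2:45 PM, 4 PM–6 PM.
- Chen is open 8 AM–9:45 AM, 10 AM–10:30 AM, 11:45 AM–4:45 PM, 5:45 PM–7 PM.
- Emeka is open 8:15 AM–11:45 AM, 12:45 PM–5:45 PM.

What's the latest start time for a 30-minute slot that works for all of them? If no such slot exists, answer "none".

none

Esperanza ∩ Idris: 12:45-13:15.
Esperanza ∩ Idris ∩ Vera: 12:45-13:15.
Esperanza ∩ Idris ∩ Vera ∩ Nadia: 13:00-13:15.
Esperanza ∩ Idris ∩ Vera ∩ Nadia ∩ Chen: 13:00-13:15.
Esperanza ∩ Idris ∩ Vera ∩ Nadia ∩ Chen ∩ Emeka: 13:00-13:15.
No common window is at least 30 minutes long.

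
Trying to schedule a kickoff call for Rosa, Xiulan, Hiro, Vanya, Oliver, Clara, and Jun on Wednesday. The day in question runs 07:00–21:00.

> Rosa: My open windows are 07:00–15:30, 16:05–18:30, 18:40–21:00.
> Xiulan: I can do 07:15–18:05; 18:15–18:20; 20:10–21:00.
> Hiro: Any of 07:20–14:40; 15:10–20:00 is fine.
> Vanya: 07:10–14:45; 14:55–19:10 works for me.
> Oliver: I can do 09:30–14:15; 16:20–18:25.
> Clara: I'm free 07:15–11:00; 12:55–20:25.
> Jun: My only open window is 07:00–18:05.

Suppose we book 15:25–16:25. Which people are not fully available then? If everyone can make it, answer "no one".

Oliver, Rosa

Rosa: not fully free for 15:25-16:25. Xiulan: free for 15:25-16:25. Hiro: free for 15:25-16:25. Vanya: free for 15:25-16:25. Oliver: not fully free for 15:25-16:25. Clara: free for 15:25-16:25. Jun: free for 15:25-16:25.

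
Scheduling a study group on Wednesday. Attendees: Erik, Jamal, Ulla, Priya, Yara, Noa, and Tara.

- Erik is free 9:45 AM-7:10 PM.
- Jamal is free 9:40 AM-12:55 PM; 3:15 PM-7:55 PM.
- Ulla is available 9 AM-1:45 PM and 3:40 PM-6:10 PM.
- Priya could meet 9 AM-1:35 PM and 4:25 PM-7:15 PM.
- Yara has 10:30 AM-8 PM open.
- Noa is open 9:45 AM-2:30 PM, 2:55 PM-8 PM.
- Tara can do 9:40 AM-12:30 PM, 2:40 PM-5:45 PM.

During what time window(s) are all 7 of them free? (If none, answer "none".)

10:30-12:30, 16:25-17:45

Erik ∩ Jamal: 09:45-12:55, 15:15-19:10.
Erik ∩ Jamal ∩ Ulla: 09:45-12:55, 15:40-18:10.
Erik ∩ Jamal ∩ Ulla ∩ Priya: 09:45-12:55, 16:25-18:10.
Erik ∩ Jamal ∩ Ulla ∩ Priya ∩ Yara: 10:30-12:55, 16:25-18:10.
Erik ∩ Jamal ∩ Ulla ∩ Priya ∩ Yara ∩ Noa: 10:30-12:55, 16:25-18:10.
Erik ∩ Jamal ∩ Ulla ∩ Priya ∩ Yara ∩ Noa ∩ Tara: 10:30-12:30, 16:25-17:45.
Those are the intersection windows.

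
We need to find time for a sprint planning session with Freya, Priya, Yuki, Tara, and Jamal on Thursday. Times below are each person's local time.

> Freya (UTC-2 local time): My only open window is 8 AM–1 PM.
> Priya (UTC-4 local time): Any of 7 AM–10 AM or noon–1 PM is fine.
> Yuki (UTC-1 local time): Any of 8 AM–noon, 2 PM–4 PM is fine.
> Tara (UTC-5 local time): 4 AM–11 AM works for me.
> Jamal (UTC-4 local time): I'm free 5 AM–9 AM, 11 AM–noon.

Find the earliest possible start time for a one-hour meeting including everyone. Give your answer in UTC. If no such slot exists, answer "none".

11:00

Freya in UTC: 10:00-15:00 (add 2h to convert from UTC-2).
Priya in UTC: 11:00-14:00, 16:00-17:00 (add 4h to convert from UTC-4).
Yuki in UTC: 09:00-13:00, 15:00-17:00 (add 1h to convert from UTC-1).
Tara in UTC: 09:00-16:00 (add 5h to convert from UTC-5).
Jamal in UTC: 09:00-13:00, 15:00-16:00 (add 4h to convert from UTC-4).
Freya ∩ Priya: 11:00-14:00.
Freya ∩ Priya ∩ Yuki: 11:00-13:00.
Freya ∩ Priya ∩ Yuki ∩ Tara: 11:00-13:00.
Freya ∩ Priya ∩ Yuki ∩ Tara ∩ Jamal: 11:00-13:00.
The first common window of at least 60 minutes is 11:00-13:00, so the earliest start is 11:00.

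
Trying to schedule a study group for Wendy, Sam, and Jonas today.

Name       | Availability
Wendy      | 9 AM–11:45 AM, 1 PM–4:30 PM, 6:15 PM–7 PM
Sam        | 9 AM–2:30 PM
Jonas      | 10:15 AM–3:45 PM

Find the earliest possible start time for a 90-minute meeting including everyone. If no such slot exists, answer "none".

Wendy ∩ Sam: 09:00-11:45, 13:00-14:30.
Wendy ∩ Sam ∩ Jonas: 10:15-11:45, 13:00-14:30.
So the common availability across everyone is 10:15-11:45, 13:00-14:30.
The first common window of at least 90 minutes is 10:15-11:45, so the earliest start is 10:15.

10:15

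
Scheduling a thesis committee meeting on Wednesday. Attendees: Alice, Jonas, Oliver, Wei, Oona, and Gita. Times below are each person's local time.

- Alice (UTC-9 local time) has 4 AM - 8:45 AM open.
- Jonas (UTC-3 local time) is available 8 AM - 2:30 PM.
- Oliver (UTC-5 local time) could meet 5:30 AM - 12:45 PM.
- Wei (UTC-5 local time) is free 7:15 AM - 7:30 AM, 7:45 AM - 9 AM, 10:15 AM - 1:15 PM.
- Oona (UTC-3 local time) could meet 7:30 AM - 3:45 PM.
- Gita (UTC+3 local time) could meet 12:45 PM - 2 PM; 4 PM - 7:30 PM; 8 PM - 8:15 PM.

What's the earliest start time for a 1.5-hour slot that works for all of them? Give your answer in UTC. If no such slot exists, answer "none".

Alice in UTC: 13:00-17:45 (add 9h to convert from UTC-9).
Jonas in UTC: 11:00-17:30 (add 3h to convert from UTC-3).
Oliver in UTC: 10:30-17:45 (add 5h to convert from UTC-5).
Wei in UTC: 12:15-12:30, 12:45-14:00, 15:15-18:15 (add 5h to convert from UTC-5).
Oona in UTC: 10:30-18:45 (add 3h to convert from UTC-3).
Gita in UTC: 09:45-11:00, 13:00-16:30, 17:00-17:15 (subtract 3h to convert from UTC+3).
Alice ∩ Jonas: 13:00-17:30.
Alice ∩ Jonas ∩ Oliver: 13:00-17:30.
Alice ∩ Jonas ∩ Oliver ∩ Wei: 13:00-14:00, 15:15-17:30.
Alice ∩ Jonas ∩ Oliver ∩ Wei ∩ Oona: 13:00-14:00, 15:15-17:30.
Alice ∩ Jonas ∩ Oliver ∩ Wei ∩ Oona ∩ Gita: 13:00-14:00, 15:15-16:30, 17:00-17:15.
So the common availability across everyone is 13:00-14:00, 15:15-16:30, 17:00-17:15.
No common window is at least 90 minutes long.

none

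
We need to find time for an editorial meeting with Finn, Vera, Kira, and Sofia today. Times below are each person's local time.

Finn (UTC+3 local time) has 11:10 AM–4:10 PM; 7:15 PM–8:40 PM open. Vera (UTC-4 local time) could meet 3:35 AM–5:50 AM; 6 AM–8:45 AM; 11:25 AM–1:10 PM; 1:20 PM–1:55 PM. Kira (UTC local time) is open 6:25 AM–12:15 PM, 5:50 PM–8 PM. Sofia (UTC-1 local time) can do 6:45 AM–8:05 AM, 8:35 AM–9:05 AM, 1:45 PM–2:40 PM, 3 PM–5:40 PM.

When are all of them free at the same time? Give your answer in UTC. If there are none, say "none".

Finn in UTC: 08:10-13:10, 16:15-17:40 (subtract 3h to convert from UTC+3).
Vera in UTC: 07:35-09:50, 10:00-12:45, 15:25-17:10, 17:20-17:55 (add 4h to convert from UTC-4).
Kira in UTC: 06:25-12:15, 17:50-20:00.
Sofia in UTC: 07:45-09:05, 09:35-10:05, 14:45-15:40, 16:00-18:40 (add 1h to convert from UTC-1).
Finn ∩ Vera: 08:10-09:50, 10:00-12:45, 16:15-17:10, 17:20-17:40.
Finn ∩ Vera ∩ Kira: 08:10-09:50, 10:00-12:15.
Finn ∩ Vera ∩ Kira ∩ Sofia: 08:10-09:05, 09:35-09:50, 10:00-10:05.
Those are the intersection windows.

08:10-09:05, 09:35-09:50, 10:00-10:05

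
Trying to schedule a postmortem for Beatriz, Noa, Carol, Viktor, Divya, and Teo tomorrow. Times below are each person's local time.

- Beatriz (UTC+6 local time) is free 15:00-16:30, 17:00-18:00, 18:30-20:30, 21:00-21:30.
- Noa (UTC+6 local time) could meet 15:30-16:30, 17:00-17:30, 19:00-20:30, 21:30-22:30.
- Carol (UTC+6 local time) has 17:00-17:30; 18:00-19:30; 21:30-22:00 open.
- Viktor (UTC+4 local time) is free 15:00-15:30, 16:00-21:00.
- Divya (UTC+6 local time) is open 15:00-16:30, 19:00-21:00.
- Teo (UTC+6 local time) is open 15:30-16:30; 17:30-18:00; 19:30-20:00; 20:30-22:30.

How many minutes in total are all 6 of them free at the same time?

Beatriz in UTC: 09:00-10:30, 11:00-12:00, 12:30-14:30, 15:00-15:30 (subtract 6h to convert from UTC+6).
Noa in UTC: 09:30-10:30, 11:00-11:30, 13:00-14:30, 15:30-16:30 (subtract 6h to convert from UTC+6).
Carol in UTC: 11:00-11:30, 12:00-13:30, 15:30-16:00 (subtract 6h to convert from UTC+6).
Viktor in UTC: 11:00-11:30, 12:00-17:00 (subtract 4h to convert from UTC+4).
Divya in UTC: 09:00-10:30, 13:00-15:00 (subtract 6h to convert from UTC+6).
Teo in UTC: 09:30-10:30, 11:30-12:00, 13:30-14:00, 14:30-16:30 (subtract 6h to convert from UTC+6).
Beatriz ∩ Noa: 09:30-10:30, 11:00-11:30, 13:00-14:30.
Beatriz ∩ Noa ∩ Carol: 11:00-11:30, 13:00-13:30.
Beatriz ∩ Noa ∩ Carol ∩ Viktor: 11:00-11:30, 13:00-13:30.
Beatriz ∩ Noa ∩ Carol ∩ Viktor ∩ Divya: 13:00-13:30.
Beatriz ∩ Noa ∩ Carol ∩ Viktor ∩ Divya ∩ Teo: ∅.
There is no time when everyone is free.
There is no common window, so the total is 0 minutes.

0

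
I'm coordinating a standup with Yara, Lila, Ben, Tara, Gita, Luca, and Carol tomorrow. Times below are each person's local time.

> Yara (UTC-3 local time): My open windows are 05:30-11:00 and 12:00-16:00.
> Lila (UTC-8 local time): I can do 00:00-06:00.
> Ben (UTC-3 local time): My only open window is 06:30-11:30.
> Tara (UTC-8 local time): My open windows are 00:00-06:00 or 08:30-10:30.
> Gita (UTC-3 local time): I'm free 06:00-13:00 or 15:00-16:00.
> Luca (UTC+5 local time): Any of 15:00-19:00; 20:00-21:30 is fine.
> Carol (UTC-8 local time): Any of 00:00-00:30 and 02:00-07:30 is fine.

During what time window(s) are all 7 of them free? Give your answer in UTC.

Yara in UTC: 08:30-14:00, 15:00-19:00 (add 3h to convert from UTC-3).
Lila in UTC: 08:00-14:00 (add 8h to convert from UTC-8).
Ben in UTC: 09:30-14:30 (add 3h to convert from UTC-3).
Tara in UTC: 08:00-14:00, 16:30-18:30 (add 8h to convert from UTC-8).
Gita in UTC: 09:00-16:00, 18:00-19:00 (add 3h to convert from UTC-3).
Luca in UTC: 10:00-14:00, 15:00-16:30 (subtract 5h to convert from UTC+5).
Carol in UTC: 08:00-08:30, 10:00-15:30 (add 8h to convert from UTC-8).
Yara ∩ Lila: 08:30-14:00.
Yara ∩ Lila ∩ Ben: 09:30-14:00.
Yara ∩ Lila ∩ Ben ∩ Tara: 09:30-14:00.
Yara ∩ Lila ∩ Ben ∩ Tara ∩ Gita: 09:30-14:00.
Yara ∩ Lila ∩ Ben ∩ Tara ∩ Gita ∩ Luca: 10:00-14:00.
Yara ∩ Lila ∩ Ben ∩ Tara ∩ Gita ∩ Luca ∩ Carol: 10:00-14:00.

10:00-14:00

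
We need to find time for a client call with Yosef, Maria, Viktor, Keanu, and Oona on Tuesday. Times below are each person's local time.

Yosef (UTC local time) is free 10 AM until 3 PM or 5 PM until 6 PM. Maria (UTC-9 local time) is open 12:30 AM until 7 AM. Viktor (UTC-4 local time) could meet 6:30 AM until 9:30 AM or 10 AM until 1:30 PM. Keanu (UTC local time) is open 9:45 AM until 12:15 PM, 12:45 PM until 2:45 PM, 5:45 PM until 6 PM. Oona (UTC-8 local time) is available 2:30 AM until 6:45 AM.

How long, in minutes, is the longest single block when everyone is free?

Yosef in UTC: 10:00-15:00, 17:00-18:00.
Maria in UTC: 09:30-16:00 (add 9h to convert from UTC-9).
Viktor in UTC: 10:30-13:30, 14:00-17:30 (add 4h to convert from UTC-4).
Keanu in UTC: 09:45-12:15, 12:45-14:45, 17:45-18:00.
Oona in UTC: 10:30-14:45 (add 8h to convert from UTC-8).
Yosef ∩ Maria: 10:00-15:00.
Yosef ∩ Maria ∩ Viktor: 10:30-13:30, 14:00-15:00.
Yosef ∩ Maria ∩ Viktor ∩ Keanu: 10:30-12:15, 12:45-13:30, 14:00-14:45.
Yosef ∩ Maria ∩ Viktor ∩ Keanu ∩ Oona: 10:30-12:15, 12:45-13:30, 14:00-14:45.
So the common availability across everyone is 10:30-12:15, 12:45-13:30, 14:00-14:45.
The longest is 10:30-12:15 at 105 minutes.

105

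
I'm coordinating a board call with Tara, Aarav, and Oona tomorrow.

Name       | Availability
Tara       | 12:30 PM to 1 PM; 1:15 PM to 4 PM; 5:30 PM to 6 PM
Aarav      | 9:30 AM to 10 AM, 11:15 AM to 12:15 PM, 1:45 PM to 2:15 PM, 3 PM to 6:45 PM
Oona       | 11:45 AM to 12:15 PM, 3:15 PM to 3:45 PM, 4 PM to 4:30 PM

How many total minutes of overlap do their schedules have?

Tara ∩ Aarav: 13:45-14:15, 15:00-16:00, 17:30-18:00.
Tara ∩ Aarav ∩ Oona: 15:15-15:45.
Those are the intersection windows.
That's a single block of 30 minutes.

30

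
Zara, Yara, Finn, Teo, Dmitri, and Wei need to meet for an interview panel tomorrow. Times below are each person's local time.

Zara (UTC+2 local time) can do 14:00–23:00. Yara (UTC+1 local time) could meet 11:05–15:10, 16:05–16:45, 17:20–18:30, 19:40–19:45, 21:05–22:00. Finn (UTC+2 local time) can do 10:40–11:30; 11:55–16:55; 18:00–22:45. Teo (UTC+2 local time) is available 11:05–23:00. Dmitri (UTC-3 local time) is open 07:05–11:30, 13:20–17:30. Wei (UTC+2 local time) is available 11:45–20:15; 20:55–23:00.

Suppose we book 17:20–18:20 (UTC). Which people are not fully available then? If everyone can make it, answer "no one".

Wei, Yara

Zara in UTC: 12:00-21:00 (subtract 2h to convert from UTC+2).
Yara in UTC: 10:05-14:10, 15:05-15:45, 16:20-17:30, 18:40-18:45, 20:05-21:00 (subtract 1h to convert from UTC+1).
Finn in UTC: 08:40-09:30, 09:55-14:55, 16:00-20:45 (subtract 2h to convert from UTC+2).
Teo in UTC: 09:05-21:00 (subtract 2h to convert from UTC+2).
Dmitri in UTC: 10:05-14:30, 16:20-20:30 (add 3h to convert from UTC-3).
Wei in UTC: 09:45-18:15, 18:55-21:00 (subtract 2h to convert from UTC+2).
Zara: free for 17:20-18:20. Yara: not fully free for 17:20-18:20. Finn: free for 17:20-18:20. Teo: free for 17:20-18:20. Dmitri: free for 17:20-18:20. Wei: not fully free for 17:20-18:20.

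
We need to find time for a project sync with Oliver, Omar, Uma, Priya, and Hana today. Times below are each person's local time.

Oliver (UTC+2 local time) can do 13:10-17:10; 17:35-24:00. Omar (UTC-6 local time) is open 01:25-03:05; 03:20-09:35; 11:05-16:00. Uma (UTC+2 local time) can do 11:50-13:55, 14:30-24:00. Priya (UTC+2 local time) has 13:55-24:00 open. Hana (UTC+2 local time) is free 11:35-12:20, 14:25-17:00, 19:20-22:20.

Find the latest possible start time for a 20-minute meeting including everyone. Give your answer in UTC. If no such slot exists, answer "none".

20:00

Oliver in UTC: 11:10-15:10, 15:35-22:00 (subtract 2h to convert from UTC+2).
Omar in UTC: 07:25-09:05, 09:20-15:35, 17:05-22:00 (add 6h to convert from UTC-6).
Uma in UTC: 09:50-11:55, 12:30-22:00 (subtract 2h to convert from UTC+2).
Priya in UTC: 11:55-22:00 (subtract 2h to convert from UTC+2).
Hana in UTC: 09:35-10:20, 12:25-15:00, 17:20-20:20 (subtract 2h to convert from UTC+2).
Oliver ∩ Omar: 11:10-15:10, 17:05-22:00.
Oliver ∩ Omar ∩ Uma: 11:10-11:55, 12:30-15:10, 17:05-22:00.
Oliver ∩ Omar ∩ Uma ∩ Priya: 12:30-15:10, 17:05-22:00.
Oliver ∩ Omar ∩ Uma ∩ Priya ∩ Hana: 12:30-15:00, 17:20-20:20.
Those are the intersection windows.
The last common window of at least 20 minutes is 17:20-20:20; a 20-minute meeting can start as late as 20:00 and still end by 20:20.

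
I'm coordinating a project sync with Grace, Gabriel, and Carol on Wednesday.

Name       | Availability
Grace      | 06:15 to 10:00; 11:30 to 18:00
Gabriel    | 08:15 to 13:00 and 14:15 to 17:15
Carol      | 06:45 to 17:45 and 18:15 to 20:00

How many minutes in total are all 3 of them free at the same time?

Grace ∩ Gabriel: 08:15-10:00, 11:30-13:00, 14:15-17:15.
Grace ∩ Gabriel ∩ Carol: 08:15-10:00, 11:30-13:00, 14:15-17:15.
Summing the common windows: 105 + 90 + 180 = 375 minutes.

375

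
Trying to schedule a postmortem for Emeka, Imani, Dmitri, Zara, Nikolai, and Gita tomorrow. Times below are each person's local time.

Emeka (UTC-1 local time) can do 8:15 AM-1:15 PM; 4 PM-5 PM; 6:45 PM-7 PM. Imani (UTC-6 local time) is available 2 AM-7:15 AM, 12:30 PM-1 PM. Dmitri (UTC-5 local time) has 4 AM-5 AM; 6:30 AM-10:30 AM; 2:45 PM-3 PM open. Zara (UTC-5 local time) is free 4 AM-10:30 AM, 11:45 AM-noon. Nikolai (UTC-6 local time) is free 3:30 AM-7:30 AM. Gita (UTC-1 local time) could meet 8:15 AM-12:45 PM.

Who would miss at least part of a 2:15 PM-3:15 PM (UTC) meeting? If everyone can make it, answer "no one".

Emeka in UTC: 09:15-14:15, 17:00-18:00, 19:45-20:00 (add 1h to convert from UTC-1).
Imani in UTC: 08:00-13:15, 18:30-19:00 (add 6h to convert from UTC-6).
Dmitri in UTC: 09:00-10:00, 11:30-15:30, 19:45-20:00 (add 5h to convert from UTC-5).
Zara in UTC: 09:00-15:30, 16:45-17:00 (add 5h to convert from UTC-5).
Nikolai in UTC: 09:30-13:30 (add 6h to convert from UTC-6).
Gita in UTC: 09:15-13:45 (add 1h to convert from UTC-1).
Emeka: not fully free for 14:15-15:15. Imani: not fully free for 14:15-15:15. Dmitri: free for 14:15-15:15. Zara: free for 14:15-15:15. Nikolai: not fully free for 14:15-15:15. Gita: not fully free for 14:15-15:15.

Emeka, Gita, Imani, Nikolai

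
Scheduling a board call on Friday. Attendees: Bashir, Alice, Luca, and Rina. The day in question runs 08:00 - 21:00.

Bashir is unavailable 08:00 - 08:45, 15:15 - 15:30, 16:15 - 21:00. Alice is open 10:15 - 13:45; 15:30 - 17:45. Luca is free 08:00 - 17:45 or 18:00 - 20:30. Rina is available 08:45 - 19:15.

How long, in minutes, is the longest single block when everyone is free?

210

Bashir free: 08:45-15:15, 15:30-16:15 (invert busy blocks within the working day).
Alice free: 10:15-13:45, 15:30-17:45.
Luca free: 08:00-17:45, 18:00-20:30.
Rina free: 08:45-19:15.
Bashir ∩ Alice: 10:15-13:45, 15:30-16:15.
Bashir ∩ Alice ∩ Luca: 10:15-13:45, 15:30-16:15.
Bashir ∩ Alice ∩ Luca ∩ Rina: 10:15-13:45, 15:30-16:15.
The longest is 10:15-13:45 at 210 minutes.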